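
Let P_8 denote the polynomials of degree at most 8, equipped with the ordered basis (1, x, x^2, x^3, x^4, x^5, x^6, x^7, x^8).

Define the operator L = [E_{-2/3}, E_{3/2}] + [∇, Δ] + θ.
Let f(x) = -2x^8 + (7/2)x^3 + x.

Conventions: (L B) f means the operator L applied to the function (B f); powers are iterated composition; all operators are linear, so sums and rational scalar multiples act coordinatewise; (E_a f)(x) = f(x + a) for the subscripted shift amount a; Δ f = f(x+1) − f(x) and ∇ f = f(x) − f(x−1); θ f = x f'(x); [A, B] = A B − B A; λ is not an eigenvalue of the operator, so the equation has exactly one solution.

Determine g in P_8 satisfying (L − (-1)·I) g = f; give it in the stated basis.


the image equals g(x) = -(2/9)x^8 + (7/8)x^3 + (1/2)x

write g with unknown coordinates in the stated basis and equate coefficients in (L − (-1)·I) g = f
solving from the highest basis element down gives g = -(2/9)x^8 + (7/8)x^3 + (1/2)x
check: L g = -(16/9)x^8 + (21/8)x^3 + (1/2)x
so L g − (-1)·g = -2x^8 + (7/2)x^3 + x = f ✓


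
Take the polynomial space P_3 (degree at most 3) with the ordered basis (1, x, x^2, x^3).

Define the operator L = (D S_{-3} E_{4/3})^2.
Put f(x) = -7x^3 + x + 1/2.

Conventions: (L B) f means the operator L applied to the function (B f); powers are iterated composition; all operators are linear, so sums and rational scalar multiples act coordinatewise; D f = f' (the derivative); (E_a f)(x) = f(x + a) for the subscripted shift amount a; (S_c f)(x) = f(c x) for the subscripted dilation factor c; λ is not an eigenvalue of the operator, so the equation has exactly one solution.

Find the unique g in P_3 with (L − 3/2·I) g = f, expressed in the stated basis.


the image equals g(x) = (14/3)x^3 - (13610/3)x + 4031/3

write g with unknown coordinates in the stated basis and equate coefficients in (L − 3/2·I) g = f
solving from the highest basis element down gives g = (14/3)x^3 - (13610/3)x + 4031/3
check: L g = -6804x + 2016
so L g − 3/2·g = -7x^3 + x + 1/2 = f ✓


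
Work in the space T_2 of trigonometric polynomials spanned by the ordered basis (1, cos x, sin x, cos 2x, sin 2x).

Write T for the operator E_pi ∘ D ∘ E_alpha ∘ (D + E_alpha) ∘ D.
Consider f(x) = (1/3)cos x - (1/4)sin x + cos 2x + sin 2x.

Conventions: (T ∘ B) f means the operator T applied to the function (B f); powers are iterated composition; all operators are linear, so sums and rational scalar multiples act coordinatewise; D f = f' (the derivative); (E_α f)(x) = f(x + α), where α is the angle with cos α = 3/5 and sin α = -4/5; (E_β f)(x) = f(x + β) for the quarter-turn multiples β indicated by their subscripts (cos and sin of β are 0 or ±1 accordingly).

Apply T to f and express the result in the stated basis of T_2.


D f = -(1/4)cos x - (1/3)sin x + 2cos 2x - 2sin 2x
D D f = -(1/3)cos x + (1/4)sin x - 4cos 2x - 4sin 2x
E_alpha D f = (7/60)cos x - (2/5)sin x + (34/25)cos 2x + (62/25)sin 2x
(D + E_alpha) D f = -(13/60)cos x - (3/20)sin x - (66/25)cos 2x - (38/25)sin 2x
E_alpha (D + E_alpha) D f = -(1/100)cos x - (79/300)sin x + (1374/625)cos 2x - (1318/625)sin 2x
D E_alpha (D + E_alpha) D f = -(79/300)cos x + (1/100)sin x - (2636/625)cos 2x - (2748/625)sin 2x
E_pi D E_alpha (D + E_alpha) D f = (79/300)cos x - (1/100)sin x - (2636/625)cos 2x - (2748/625)sin 2x

g(x) = (79/300)cos x - (1/100)sin x - (2636/625)cos 2x - (2748/625)sin 2x


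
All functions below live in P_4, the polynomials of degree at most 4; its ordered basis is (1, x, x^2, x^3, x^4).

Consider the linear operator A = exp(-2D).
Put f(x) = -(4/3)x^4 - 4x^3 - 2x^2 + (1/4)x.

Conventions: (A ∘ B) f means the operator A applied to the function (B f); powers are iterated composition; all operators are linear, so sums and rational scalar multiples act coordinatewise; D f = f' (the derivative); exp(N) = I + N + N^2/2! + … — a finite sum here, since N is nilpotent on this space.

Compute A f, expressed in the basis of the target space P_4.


order-1 term: (32/3)x^3 + 24x^2 + 8x - 1/2
order-2 term: -32x^2 - 48x - 8
order-3 term: (128/3)x + 32
order-4 term: -64/3
the series for exp(-2D) f terminates at order 4
exp(-2D) f = -(4/3)x^4 + (20/3)x^3 - 10x^2 + (35/12)x + 13/6

the result is g(x) = -(4/3)x^4 + (20/3)x^3 - 10x^2 + (35/12)x + 13/6


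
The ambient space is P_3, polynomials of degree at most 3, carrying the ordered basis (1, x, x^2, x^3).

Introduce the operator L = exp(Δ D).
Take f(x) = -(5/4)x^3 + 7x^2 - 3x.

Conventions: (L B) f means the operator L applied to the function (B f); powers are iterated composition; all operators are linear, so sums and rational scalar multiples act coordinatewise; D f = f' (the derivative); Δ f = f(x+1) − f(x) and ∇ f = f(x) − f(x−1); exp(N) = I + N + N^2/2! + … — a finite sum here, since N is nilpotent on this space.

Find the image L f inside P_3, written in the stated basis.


order-1 term: -(15/2)x + 41/4
the series for exp(Δ D) f terminates at order 1
exp(Δ D) f = -(5/4)x^3 + 7x^2 - (21/2)x + 41/4

the image equals g(x) = -(5/4)x^3 + 7x^2 - (21/2)x + 41/4


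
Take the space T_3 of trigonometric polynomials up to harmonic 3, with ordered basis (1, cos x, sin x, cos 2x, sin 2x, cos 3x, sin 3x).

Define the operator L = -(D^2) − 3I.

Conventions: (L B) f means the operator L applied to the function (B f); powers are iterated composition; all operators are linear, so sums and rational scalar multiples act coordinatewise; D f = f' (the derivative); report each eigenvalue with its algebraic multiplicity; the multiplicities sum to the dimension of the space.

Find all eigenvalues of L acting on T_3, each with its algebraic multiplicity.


λ = -3 (multiplicity 1), λ = -2 (multiplicity 2), λ = 1 (multiplicity 2), λ = 6 (multiplicity 2)

image of 1: -3
image of cos x: -2cos x
image of sin x: -2sin x
image of cos 2x: cos 2x
image of sin 2x: sin 2x
image of cos 3x: 6cos 3x
image of sin 3x: 6sin 3x
the matrix is diagonal; its diagonal is (-3, -2, -2, 1, 1, 6, 6)
for a triangular matrix the eigenvalues are the diagonal entries, with algebraic multiplicity their repetition count


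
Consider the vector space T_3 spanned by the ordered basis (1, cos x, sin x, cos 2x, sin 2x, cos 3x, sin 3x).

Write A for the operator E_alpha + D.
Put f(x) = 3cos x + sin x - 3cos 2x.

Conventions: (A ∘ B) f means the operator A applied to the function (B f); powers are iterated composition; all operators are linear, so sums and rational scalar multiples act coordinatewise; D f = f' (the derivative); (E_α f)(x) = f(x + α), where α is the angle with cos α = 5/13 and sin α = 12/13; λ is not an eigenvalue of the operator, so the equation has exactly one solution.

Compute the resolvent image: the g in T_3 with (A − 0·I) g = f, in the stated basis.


g(x) = -(1/5)cos x + (8/5)sin x + (357/1325)cos 2x - (1374/1325)sin 2x

write g with unknown coordinates in the stated basis and equate coefficients in (A − 0·I) g = f
solving from the highest basis element down gives g = -(1/5)cos x + (8/5)sin x + (357/1325)cos 2x - (1374/1325)sin 2x
check: A g = 3cos x + sin x - 3cos 2x
so A g − 0·g = 3cos x + sin x - 3cos 2x = f ✓


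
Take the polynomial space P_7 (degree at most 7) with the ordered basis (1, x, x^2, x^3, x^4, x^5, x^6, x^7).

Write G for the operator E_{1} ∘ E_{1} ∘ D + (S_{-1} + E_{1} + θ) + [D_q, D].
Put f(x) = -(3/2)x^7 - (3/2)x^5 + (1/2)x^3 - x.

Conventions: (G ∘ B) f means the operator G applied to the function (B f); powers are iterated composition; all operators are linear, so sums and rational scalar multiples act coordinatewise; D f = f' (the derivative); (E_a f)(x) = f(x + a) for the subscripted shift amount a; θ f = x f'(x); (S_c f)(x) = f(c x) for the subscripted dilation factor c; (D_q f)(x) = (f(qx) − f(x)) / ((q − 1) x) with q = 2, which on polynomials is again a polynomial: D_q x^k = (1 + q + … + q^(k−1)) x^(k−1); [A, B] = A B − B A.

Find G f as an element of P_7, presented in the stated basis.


the result is g(x) = -(21/2)x^7 - 21x^6 + (633/2)x^5 - (1395/2)x^4 - (3465/2)x^3 - (5487/2)x^2 - 2270x - 1581/2

D f = -(21/2)x^6 - (15/2)x^4 + (3/2)x^2 - 1
E_{1} D f = -(21/2)x^6 - 63x^5 - 165x^4 - 240x^3 - 201x^2 - 90x - 35/2
E_{1} E_{1} D f = -(21/2)x^6 - 126x^5 - (1275/2)x^4 - 1740x^3 - (5397/2)x^2 - 2250x - 787
S_{-1} f = (3/2)x^7 + (3/2)x^5 - (1/2)x^3 + x
E_{1} f = -(3/2)x^7 - (21/2)x^6 - 33x^5 - 60x^4 - 67x^3 - 45x^2 - (35/2)x - 7/2
θ f = -(21/2)x^7 - (15/2)x^5 + (3/2)x^3 - x
(S_{-1} + E_{1} + θ) f = -(21/2)x^7 - (21/2)x^6 - 39x^5 - 60x^4 - 66x^3 - 45x^2 - (35/2)x - 7/2
D f = -(21/2)x^6 - (15/2)x^4 + (3/2)x^2 - 1
D_q D f = -(1323/2)x^5 - (225/2)x^3 + (9/2)x
D_q f = -(381/2)x^6 - (93/2)x^4 + (7/2)x^2 - 1
D D_q f = -1143x^5 - 186x^3 + 7x
[D_q, D] f = (963/2)x^5 + (147/2)x^3 - (5/2)x
(E_{1} ∘ E_{1} ∘ D + (S_{-1} + E_{1} + θ) + [D_q, D]) f = -(21/2)x^7 - 21x^6 + (633/2)x^5 - (1395/2)x^4 - (3465/2)x^3 - (5487/2)x^2 - 2270x - 1581/2


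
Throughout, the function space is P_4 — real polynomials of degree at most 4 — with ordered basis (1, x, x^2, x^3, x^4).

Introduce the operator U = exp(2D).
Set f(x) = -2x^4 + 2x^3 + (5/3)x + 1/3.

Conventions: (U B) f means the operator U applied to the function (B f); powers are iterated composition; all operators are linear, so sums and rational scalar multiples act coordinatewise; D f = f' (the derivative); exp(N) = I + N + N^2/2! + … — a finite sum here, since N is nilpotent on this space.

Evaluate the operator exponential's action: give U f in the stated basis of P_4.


order-1 term: -16x^3 + 12x^2 + 10/3
order-2 term: -48x^2 + 24x
order-3 term: -64x + 16
order-4 term: -32
the series for exp(2D) f terminates at order 4
exp(2D) f = -2x^4 - 14x^3 - 36x^2 - (115/3)x - 37/3

g(x) = -2x^4 - 14x^3 - 36x^2 - (115/3)x - 37/3


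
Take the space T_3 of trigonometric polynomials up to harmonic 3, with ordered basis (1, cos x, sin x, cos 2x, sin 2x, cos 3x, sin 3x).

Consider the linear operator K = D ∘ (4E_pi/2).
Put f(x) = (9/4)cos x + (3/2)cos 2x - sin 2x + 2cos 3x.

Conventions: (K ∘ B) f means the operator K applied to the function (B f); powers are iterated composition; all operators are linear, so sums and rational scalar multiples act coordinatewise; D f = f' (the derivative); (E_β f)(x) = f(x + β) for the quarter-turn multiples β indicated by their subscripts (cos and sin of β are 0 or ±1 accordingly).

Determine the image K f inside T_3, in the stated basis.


the image equals g(x) = -9cos x + 8cos 2x + 12sin 2x + 24cos 3x

E_pi/2 f = -(9/4)sin x - (3/2)cos 2x + sin 2x + 2sin 3x
(4E_pi/2) f = -9sin x - 6cos 2x + 4sin 2x + 8sin 3x
D (4E_pi/2) f = -9cos x + 8cos 2x + 12sin 2x + 24cos 3x


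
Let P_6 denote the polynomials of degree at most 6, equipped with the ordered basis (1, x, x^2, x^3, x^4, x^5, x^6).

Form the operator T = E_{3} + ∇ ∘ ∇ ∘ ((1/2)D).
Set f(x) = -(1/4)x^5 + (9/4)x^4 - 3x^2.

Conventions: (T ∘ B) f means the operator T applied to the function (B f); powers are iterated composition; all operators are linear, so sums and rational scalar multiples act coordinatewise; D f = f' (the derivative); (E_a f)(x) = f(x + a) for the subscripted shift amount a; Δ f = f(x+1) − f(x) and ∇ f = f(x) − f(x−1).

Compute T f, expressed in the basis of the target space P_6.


g(x) = -(1/4)x^5 - (3/2)x^4 + (9/2)x^3 + (87/2)x^2 + (663/4)x + 235/4

E_{3} f = -(1/4)x^5 - (3/2)x^4 + (9/2)x^3 + 51x^2 + (495/4)x + 189/2
D f = -(5/4)x^4 + 9x^3 - 6x
((1/2)D) f = -(5/8)x^4 + (9/2)x^3 - 3x
∇ ((1/2)D) f = -(5/2)x^3 + (69/4)x^2 - 16x + 17/8
∇ ∇ ((1/2)D) f = -(15/2)x^2 + 42x - 143/4
(E_{3} + ∇ ∘ ∇ ∘ ((1/2)D)) f = -(1/4)x^5 - (3/2)x^4 + (9/2)x^3 + (87/2)x^2 + (663/4)x + 235/4


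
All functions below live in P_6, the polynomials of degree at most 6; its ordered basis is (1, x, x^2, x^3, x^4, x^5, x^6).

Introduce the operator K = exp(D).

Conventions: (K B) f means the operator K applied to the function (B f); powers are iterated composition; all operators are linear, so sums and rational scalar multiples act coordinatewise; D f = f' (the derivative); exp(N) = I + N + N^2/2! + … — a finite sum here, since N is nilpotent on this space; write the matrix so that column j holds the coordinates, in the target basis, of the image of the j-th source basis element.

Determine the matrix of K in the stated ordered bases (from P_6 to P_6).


the matrix is [[1, 1, 1, 1, 1, 1, 1]; [0, 1, 2, 3, 4, 5, 6]; [0, 0, 1, 3, 6, 10, 15]; [0, 0, 0, 1, 4, 10, 20]; [0, 0, 0, 0, 1, 5, 15]; [0, 0, 0, 0, 0, 1, 6]; [0, 0, 0, 0, 0, 0, 1]] (rows listed top to bottom)

image of 1: 1
image of x: x + 1
image of x^2: x^2 + 2x + 1
image of x^3: x^3 + 3x^2 + 3x + 1
image of x^4: x^4 + 4x^3 + 6x^2 + 4x + 1
image of x^5: x^5 + 5x^4 + 10x^3 + 10x^2 + 5x + 1
image of x^6: x^6 + 6x^5 + 15x^4 + 20x^3 + 15x^2 + 6x + 1
each image's coordinates form column j of the matrix


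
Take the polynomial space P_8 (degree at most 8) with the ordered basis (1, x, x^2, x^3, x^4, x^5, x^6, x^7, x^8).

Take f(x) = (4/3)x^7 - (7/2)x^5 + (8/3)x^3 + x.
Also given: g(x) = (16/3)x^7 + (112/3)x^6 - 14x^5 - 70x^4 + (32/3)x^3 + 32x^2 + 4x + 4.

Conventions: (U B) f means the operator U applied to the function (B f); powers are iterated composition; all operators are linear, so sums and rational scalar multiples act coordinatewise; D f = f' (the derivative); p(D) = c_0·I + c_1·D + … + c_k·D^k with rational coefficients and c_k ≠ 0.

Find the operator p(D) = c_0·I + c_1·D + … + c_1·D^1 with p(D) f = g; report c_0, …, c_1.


p(D) = 4·I + 4·D, i.e. c_0 = 4, c_1 = 4

D^0 f = (4/3)x^7 - (7/2)x^5 + (8/3)x^3 + x
D^1 f = (28/3)x^6 - (35/2)x^4 + 8x^2 + 1
matching coefficients of g against c_0 f + c_1 Df + … from the top degree down determines the c_i
solution: c_0 = 4, c_1 = 4


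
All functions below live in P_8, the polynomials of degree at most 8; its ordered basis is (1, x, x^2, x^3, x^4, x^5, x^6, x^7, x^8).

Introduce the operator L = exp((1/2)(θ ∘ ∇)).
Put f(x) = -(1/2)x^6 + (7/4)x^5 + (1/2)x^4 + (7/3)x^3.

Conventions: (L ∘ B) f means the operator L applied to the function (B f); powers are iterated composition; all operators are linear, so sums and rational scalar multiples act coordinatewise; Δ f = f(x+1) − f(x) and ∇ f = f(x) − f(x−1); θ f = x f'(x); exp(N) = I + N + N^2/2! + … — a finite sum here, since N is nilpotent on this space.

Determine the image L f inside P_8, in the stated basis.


the image equals g(x) = -(1/2)x^6 - (23/4)x^5 - (9/2)x^4 + (257/6)x^3 + (73/8)x^2 - (61/4)x

order-1 term: -(15/2)x^5 + (65/2)x^4 - (153/4)x^3 + 29x^2 - (67/8)x
order-2 term: -(75/2)x^4 + (615/4)x^3 - (1539/8)x^2 + (1361/16)x
order-3 term: -75x^3 + (915/4)x^2 - 166x
order-4 term: -(225/4)x^2 + (1365/16)x
order-5 term: -(45/4)x
the series for exp((1/2)(θ ∘ ∇)) f terminates at order 5
exp((1/2)(θ ∘ ∇)) f = -(1/2)x^6 - (23/4)x^5 - (9/2)x^4 + (257/6)x^3 + (73/8)x^2 - (61/4)x


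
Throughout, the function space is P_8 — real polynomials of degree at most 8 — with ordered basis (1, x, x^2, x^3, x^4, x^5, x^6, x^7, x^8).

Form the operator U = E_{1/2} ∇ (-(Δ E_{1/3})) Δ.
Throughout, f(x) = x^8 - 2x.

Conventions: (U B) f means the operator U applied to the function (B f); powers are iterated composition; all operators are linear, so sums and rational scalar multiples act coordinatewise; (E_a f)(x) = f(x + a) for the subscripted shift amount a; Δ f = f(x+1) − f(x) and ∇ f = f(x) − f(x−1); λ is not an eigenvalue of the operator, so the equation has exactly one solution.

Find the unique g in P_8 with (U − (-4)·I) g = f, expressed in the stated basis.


write g with unknown coordinates in the stated basis and equate coefficients in (U − (-4)·I) g = f
solving from the highest basis element down gives g = (1/4)x^8 + 21x^5 + 140x^4 + (2555/6)x^3 + (9205/9)x^2 + (997235/432)x + 853153/324
check: U g = -84x^5 - 560x^4 - (5110/3)x^3 - (36820/9)x^2 - (997451/108)x - 853153/81
so U g − (-4)·g = x^8 - 2x = f ✓

the result is g(x) = (1/4)x^8 + 21x^5 + 140x^4 + (2555/6)x^3 + (9205/9)x^2 + (997235/432)x + 853153/324


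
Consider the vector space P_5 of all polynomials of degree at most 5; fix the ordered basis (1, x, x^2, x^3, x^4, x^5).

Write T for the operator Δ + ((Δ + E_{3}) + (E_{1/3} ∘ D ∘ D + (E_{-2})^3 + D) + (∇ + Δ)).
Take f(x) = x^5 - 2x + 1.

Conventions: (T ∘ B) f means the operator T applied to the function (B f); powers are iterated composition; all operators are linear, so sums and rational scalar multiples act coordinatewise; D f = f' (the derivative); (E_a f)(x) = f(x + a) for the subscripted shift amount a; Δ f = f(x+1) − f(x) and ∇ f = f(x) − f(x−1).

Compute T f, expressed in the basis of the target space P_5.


the image equals g(x) = 2x^5 + 10x^4 + 490x^3 - 1830x^2 + (20693/3)x - 203317/27

Δ f = 5x^4 + 10x^3 + 10x^2 + 5x - 1
Δ f = 5x^4 + 10x^3 + 10x^2 + 5x - 1
E_{3} f = x^5 + 15x^4 + 90x^3 + 270x^2 + 403x + 238
(Δ + E_{3}) f = x^5 + 20x^4 + 100x^3 + 280x^2 + 408x + 237
D f = 5x^4 - 2
D D f = 20x^3
E_{1/3} D D f = 20x^3 + 20x^2 + (20/3)x + 20/27
E_{-2} f = x^5 - 10x^4 + 40x^3 - 80x^2 + 78x - 27
E_{-2} E_{-2} f = x^5 - 20x^4 + 160x^3 - 640x^2 + 1278x - 1015
E_{-2} E_{-2} E_{-2} f = x^5 - 30x^4 + 360x^3 - 2160x^2 + 6478x - 7763
D f = 5x^4 - 2
(E_{1/3} ∘ D ∘ D + (E_{-2})^3 + D) f = x^5 - 25x^4 + 380x^3 - 2140x^2 + (19454/3)x - 209635/27
∇ f = 5x^4 - 10x^3 + 10x^2 - 5x - 1
Δ f = 5x^4 + 10x^3 + 10x^2 + 5x - 1
(∇ + Δ) f = 10x^4 + 20x^2 - 2
((Δ + E_{3}) + (E_{1/3} ∘ D ∘ D + (E_{-2})^3 + D) + (∇ + Δ)) f = 2x^5 + 5x^4 + 480x^3 - 1840x^2 + (20678/3)x - 203290/27
(Δ + ((Δ + E_{3}) + (E_{1/3} ∘ D ∘ D + (E_{-2})^3 + D) + (∇ + Δ))) f = 2x^5 + 10x^4 + 490x^3 - 1830x^2 + (20693/3)x - 203317/27


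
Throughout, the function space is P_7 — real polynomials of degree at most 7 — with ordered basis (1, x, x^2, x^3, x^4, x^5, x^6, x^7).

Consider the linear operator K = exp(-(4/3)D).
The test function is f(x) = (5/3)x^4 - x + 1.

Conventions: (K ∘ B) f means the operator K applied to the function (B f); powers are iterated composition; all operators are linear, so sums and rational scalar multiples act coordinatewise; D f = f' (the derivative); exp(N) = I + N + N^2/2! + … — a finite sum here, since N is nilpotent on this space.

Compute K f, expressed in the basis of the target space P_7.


g(x) = (5/3)x^4 - (80/9)x^3 + (160/9)x^2 - (1361/81)x + 1847/243

order-1 term: -(80/9)x^3 + 4/3
order-2 term: (160/9)x^2
order-3 term: -(1280/81)x
order-4 term: 1280/243
the series for exp(-(4/3)D) f terminates at order 4
exp(-(4/3)D) f = (5/3)x^4 - (80/9)x^3 + (160/9)x^2 - (1361/81)x + 1847/243


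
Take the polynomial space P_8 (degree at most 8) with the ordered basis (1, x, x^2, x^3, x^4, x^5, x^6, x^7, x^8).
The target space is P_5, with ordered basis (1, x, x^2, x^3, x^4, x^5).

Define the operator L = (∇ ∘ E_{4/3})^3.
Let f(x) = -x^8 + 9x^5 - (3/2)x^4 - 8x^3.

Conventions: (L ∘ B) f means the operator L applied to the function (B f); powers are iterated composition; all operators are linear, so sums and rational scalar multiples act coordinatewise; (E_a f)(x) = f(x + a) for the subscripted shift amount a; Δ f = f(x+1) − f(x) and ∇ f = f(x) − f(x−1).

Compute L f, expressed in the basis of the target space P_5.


g(x) = -336x^5 - 4200x^4 - 21840x^3 - 58260x^2 - 78984x - 43248

E_{4/3} f = -x^8 - (32/3)x^7 - (448/9)x^6 - (3341/27)x^5 - (26363/162)x^4 - (22352/243)x^3 + (5840/729)x^2 + (55552/2187)x + 27776/6561
∇ E_{4/3} f = -8x^7 - (140/3)x^6 - (392/3)x^5 - (4735/27)x^4 - (7432/81)x^3 + (1111/81)x^2 + (20221/729)x + 19733/4374
E_{4/3} (∇ ∘ E_{4/3}) f = -8x^7 - (364/3)x^6 - (2408/3)x^5 - (79775/27)x^4 - (522232/81)x^3 - (667561/81)x^2 - (4116827/729)x - 6904931/4374
∇ E_{4/3} (∇ ∘ E_{4/3}) f = -56x^6 - 560x^5 - (7420/3)x^4 - (160340/27)x^3 - (215698/27)x^2 - (455078/81)x - 1157465/729
E_{4/3} (∇ ∘ E_{4/3}) (∇ ∘ E_{4/3}) f = -56x^6 - 1008x^5 - 7700x^4 - 31740x^3 - 74054x^2 - 92310x - 47849
∇ E_{4/3} (∇ ∘ E_{4/3}) (∇ ∘ E_{4/3}) f = -336x^5 - 4200x^4 - 21840x^3 - 58260x^2 - 78984x - 43248


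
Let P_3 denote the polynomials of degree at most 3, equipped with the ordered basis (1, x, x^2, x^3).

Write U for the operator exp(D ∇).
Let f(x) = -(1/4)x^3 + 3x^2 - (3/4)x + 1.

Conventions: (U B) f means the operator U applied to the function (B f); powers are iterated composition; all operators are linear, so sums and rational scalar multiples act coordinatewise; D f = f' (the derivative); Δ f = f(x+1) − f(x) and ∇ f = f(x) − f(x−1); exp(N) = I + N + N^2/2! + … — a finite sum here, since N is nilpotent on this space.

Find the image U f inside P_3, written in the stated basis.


order-1 term: -(3/2)x + 27/4
the series for exp(D ∇) f terminates at order 1
exp(D ∇) f = -(1/4)x^3 + 3x^2 - (9/4)x + 31/4

the image equals g(x) = -(1/4)x^3 + 3x^2 - (9/4)x + 31/4


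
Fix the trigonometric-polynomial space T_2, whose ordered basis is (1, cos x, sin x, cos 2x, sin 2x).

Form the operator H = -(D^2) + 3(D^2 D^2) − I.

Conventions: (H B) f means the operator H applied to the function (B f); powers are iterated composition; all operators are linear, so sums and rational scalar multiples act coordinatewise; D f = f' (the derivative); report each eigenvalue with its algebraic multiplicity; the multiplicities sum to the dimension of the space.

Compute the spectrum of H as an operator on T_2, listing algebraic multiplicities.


image of 1: -1
image of cos x: 3cos x
image of sin x: 3sin x
image of cos 2x: 51cos 2x
image of sin 2x: 51sin 2x
the matrix is diagonal; its diagonal is (-1, 3, 3, 51, 51)
for a triangular matrix the eigenvalues are the diagonal entries, with algebraic multiplicity their repetition count

λ = -1 (multiplicity 1), λ = 3 (multiplicity 2), λ = 51 (multiplicity 2)


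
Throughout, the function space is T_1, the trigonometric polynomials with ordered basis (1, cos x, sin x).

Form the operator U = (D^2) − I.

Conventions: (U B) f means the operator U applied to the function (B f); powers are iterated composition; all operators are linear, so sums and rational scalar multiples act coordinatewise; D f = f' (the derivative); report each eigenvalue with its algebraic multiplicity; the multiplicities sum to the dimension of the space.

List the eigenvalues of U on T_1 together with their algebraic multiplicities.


λ = -2 (multiplicity 2), λ = -1 (multiplicity 1)

image of 1: -1
image of cos x: -2cos x
image of sin x: -2sin x
the matrix is diagonal; its diagonal is (-1, -2, -2)
for a triangular matrix the eigenvalues are the diagonal entries, with algebraic multiplicity their repetition count


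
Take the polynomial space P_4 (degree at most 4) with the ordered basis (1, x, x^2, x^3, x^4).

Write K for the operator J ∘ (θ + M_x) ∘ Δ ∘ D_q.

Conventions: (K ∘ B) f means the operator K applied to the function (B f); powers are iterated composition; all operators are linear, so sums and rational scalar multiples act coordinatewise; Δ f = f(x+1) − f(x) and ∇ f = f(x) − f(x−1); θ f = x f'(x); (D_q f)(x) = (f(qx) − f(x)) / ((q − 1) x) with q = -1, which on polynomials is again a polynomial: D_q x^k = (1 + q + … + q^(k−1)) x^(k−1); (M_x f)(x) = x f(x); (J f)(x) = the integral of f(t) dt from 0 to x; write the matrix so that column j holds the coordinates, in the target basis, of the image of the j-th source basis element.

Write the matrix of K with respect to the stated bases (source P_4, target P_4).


image of 1: 0
image of x: 0
image of x^2: 0
image of x^3: (2/3)x^3 + (3/2)x^2
image of x^4: 0
each image's coordinates form column j of the matrix

the matrix is [[0, 0, 0, 0, 0]; [0, 0, 0, 0, 0]; [0, 0, 0, 3/2, 0]; [0, 0, 0, 2/3, 0]; [0, 0, 0, 0, 0]] (rows listed top to bottom)


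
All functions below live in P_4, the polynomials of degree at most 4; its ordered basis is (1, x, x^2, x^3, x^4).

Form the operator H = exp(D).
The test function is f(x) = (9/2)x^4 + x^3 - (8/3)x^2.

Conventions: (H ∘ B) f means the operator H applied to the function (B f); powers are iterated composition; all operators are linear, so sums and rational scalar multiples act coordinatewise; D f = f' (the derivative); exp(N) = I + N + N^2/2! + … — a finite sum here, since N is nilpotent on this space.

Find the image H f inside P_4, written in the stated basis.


the image equals g(x) = (9/2)x^4 + 19x^3 + (82/3)x^2 + (47/3)x + 17/6

order-1 term: 18x^3 + 3x^2 - (16/3)x
order-2 term: 27x^2 + 3x - 8/3
order-3 term: 18x + 1
order-4 term: 9/2
the series for exp(D) f terminates at order 4
exp(D) f = (9/2)x^4 + 19x^3 + (82/3)x^2 + (47/3)x + 17/6


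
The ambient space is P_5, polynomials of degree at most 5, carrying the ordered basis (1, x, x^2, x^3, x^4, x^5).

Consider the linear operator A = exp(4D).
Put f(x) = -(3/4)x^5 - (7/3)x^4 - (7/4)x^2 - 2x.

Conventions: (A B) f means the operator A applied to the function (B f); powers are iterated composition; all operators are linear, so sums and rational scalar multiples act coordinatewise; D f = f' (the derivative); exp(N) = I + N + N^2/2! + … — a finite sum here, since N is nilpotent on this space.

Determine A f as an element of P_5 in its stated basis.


g(x) = -(3/4)x^5 - (52/3)x^4 - (472/3)x^3 - (2823/4)x^2 - (4720/3)x - 4204/3

order-1 term: -15x^4 - (112/3)x^3 - 14x - 8
order-2 term: -120x^3 - 224x^2 - 28
order-3 term: -480x^2 - (1792/3)x
order-4 term: -960x - 1792/3
order-5 term: -768
the series for exp(4D) f terminates at order 5
exp(4D) f = -(3/4)x^5 - (52/3)x^4 - (472/3)x^3 - (2823/4)x^2 - (4720/3)x - 4204/3


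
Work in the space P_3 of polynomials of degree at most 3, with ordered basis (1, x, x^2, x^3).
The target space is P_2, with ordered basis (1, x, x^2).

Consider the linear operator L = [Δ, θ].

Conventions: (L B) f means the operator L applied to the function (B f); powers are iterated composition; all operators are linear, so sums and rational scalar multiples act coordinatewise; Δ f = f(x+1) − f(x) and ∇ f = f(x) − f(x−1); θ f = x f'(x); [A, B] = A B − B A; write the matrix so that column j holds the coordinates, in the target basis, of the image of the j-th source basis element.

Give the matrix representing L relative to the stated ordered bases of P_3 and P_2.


the matrix is [[0, 1, 2, 3]; [0, 0, 2, 6]; [0, 0, 0, 3]] (rows listed top to bottom)

image of 1: 0
image of x: 1
image of x^2: 2x + 2
image of x^3: 3x^2 + 6x + 3
each image's coordinates form column j of the matrix


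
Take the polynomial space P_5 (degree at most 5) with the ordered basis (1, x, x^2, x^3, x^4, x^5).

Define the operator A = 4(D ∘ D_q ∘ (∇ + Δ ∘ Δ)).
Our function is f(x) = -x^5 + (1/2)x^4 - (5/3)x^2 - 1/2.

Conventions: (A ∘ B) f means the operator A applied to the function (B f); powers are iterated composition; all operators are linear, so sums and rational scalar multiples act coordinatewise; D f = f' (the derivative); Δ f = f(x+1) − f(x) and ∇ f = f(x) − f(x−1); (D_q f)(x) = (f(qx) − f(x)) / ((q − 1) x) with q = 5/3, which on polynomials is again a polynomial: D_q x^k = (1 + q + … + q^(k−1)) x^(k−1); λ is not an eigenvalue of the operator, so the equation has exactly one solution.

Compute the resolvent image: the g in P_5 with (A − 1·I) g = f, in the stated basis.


write g with unknown coordinates in the stated basis and equate coefficients in (A − 1·I) g = f
solving from the highest basis element down gives g = x^5 - (1/2)x^4 + (5455/9)x^2 + (3136/9)x + 4291/6
check: A g = (5440/9)x^2 + (3136/9)x + 2144/3
so A g − 1·g = -x^5 + (1/2)x^4 - (5/3)x^2 - 1/2 = f ✓

the image equals g(x) = x^5 - (1/2)x^4 + (5455/9)x^2 + (3136/9)x + 4291/6


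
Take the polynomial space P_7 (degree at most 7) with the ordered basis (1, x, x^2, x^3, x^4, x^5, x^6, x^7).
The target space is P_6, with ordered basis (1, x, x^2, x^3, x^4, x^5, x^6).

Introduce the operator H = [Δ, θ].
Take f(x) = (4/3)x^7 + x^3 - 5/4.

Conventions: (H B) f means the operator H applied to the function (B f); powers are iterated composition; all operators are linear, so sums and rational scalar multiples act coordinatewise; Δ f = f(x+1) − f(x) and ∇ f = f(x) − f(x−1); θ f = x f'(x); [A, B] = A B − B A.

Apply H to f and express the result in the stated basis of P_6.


θ f = (28/3)x^7 + 3x^3
Δ θ f = (196/3)x^6 + 196x^5 + (980/3)x^4 + (980/3)x^3 + 205x^2 + (223/3)x + 37/3
Δ f = (28/3)x^6 + 28x^5 + (140/3)x^4 + (140/3)x^3 + 31x^2 + (37/3)x + 7/3
θ Δ f = 56x^6 + 140x^5 + (560/3)x^4 + 140x^3 + 62x^2 + (37/3)x
[Δ, θ] f = (28/3)x^6 + 56x^5 + 140x^4 + (560/3)x^3 + 143x^2 + 62x + 37/3

the result is g(x) = (28/3)x^6 + 56x^5 + 140x^4 + (560/3)x^3 + 143x^2 + 62x + 37/3


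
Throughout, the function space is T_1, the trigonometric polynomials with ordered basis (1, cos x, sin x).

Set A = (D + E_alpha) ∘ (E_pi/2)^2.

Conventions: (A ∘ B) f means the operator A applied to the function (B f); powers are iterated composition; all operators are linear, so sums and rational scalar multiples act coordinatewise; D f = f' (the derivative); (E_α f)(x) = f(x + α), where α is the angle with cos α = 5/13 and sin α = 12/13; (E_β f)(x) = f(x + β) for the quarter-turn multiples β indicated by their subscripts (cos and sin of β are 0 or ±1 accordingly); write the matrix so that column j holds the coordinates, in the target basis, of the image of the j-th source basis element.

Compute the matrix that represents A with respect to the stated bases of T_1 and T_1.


the matrix is [[1, 0, 0]; [0, -5/13, -25/13]; [0, 25/13, -5/13]] (rows listed top to bottom)

image of 1: 1
image of cos x: -(5/13)cos x + (25/13)sin x
image of sin x: -(25/13)cos x - (5/13)sin x
each image's coordinates form column j of the matrix


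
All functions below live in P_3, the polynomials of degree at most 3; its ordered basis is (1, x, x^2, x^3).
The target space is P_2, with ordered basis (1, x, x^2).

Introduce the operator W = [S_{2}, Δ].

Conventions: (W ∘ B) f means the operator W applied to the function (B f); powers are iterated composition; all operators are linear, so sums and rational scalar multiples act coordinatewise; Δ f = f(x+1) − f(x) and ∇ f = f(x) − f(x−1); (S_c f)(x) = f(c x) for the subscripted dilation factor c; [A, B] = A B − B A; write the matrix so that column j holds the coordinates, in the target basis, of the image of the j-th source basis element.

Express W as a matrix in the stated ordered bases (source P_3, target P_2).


image of 1: 0
image of x: -1
image of x^2: -4x - 3
image of x^3: -12x^2 - 18x - 7
each image's coordinates form column j of the matrix

the matrix is [[0, -1, -3, -7]; [0, 0, -4, -18]; [0, 0, 0, -12]] (rows listed top to bottom)


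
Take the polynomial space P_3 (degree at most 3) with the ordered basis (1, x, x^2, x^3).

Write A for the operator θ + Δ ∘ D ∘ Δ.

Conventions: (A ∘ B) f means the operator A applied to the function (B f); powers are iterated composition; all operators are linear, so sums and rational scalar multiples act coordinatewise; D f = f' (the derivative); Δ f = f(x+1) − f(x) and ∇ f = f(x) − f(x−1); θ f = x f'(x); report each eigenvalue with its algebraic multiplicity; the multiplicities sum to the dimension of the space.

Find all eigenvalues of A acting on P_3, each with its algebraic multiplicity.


λ = 0 (multiplicity 1), λ = 1 (multiplicity 1), λ = 2 (multiplicity 1), λ = 3 (multiplicity 1)

image of 1: 0
image of x: x
image of x^2: 2x^2
image of x^3: 3x^3 + 6
the matrix is upper triangular; its diagonal is (0, 1, 2, 3)
for a triangular matrix the eigenvalues are the diagonal entries, with algebraic multiplicity their repetition count


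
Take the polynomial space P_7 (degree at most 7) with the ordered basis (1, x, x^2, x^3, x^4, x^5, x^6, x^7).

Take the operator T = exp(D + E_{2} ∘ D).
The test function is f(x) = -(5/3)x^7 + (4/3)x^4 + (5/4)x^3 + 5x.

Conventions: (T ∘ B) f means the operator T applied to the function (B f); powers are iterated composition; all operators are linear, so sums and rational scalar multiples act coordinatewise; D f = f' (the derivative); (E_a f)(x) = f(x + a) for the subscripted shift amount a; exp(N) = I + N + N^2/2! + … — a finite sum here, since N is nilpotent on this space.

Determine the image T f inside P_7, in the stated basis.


order-1 term: -(70/3)x^6 - 140x^5 - 700x^4 - 1856x^3 - (5521/2)x^2 - 2161x - 679
order-2 term: -140x^5 - 1400x^4 - 8400x^3 - 27968x^2 - 50257x - 37858
order-3 term: -(1400/3)x^4 - 5600x^3 - 33600x^2 - (302272/3)x - 123062
order-4 term: -(2800/3)x^3 - 11200x^2 - 56000x - 104512
order-5 term: -1120x^2 - 11200x - 33600
order-6 term: -(2240/3)x - 4480
order-7 term: -640/3
the series for exp(D + E_{2} ∘ D) f terminates at order 7
exp(D + E_{2} ∘ D) f = -(5/3)x^7 - (70/3)x^6 - 280x^5 - (7696/3)x^4 - (201457/12)x^3 - (153297/2)x^2 - 221117x - 913213/3

the result is g(x) = -(5/3)x^7 - (70/3)x^6 - 280x^5 - (7696/3)x^4 - (201457/12)x^3 - (153297/2)x^2 - 221117x - 913213/3


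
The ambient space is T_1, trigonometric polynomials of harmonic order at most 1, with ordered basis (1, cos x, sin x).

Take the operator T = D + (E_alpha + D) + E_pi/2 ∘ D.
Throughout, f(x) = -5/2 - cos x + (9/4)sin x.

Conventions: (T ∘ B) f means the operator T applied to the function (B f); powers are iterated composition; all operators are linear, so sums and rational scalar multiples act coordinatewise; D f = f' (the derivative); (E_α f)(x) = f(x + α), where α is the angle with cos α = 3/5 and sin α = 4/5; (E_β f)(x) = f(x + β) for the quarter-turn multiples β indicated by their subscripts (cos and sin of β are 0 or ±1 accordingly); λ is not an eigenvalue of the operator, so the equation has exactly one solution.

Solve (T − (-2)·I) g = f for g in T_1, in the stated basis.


the image equals g(x) = -5/6 - (79/104)cos x + (1/13)sin x

write g with unknown coordinates in the stated basis and equate coefficients in (T − (-2)·I) g = f
solving from the highest basis element down gives g = -5/6 - (79/104)cos x + (1/13)sin x
check: T g = -5/6 + (27/52)cos x + (109/52)sin x
so T g − (-2)·g = -5/2 - cos x + (9/4)sin x = f ✓


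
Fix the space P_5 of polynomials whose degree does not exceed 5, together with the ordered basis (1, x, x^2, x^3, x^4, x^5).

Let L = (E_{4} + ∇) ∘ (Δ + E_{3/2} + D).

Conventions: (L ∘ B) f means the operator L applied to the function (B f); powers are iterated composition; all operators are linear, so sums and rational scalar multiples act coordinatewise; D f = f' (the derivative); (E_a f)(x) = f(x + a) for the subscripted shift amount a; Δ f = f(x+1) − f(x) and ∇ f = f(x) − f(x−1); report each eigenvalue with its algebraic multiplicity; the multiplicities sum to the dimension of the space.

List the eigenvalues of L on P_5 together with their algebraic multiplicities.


image of 1: 1
image of x: x + 17/2
image of x^2: x^2 + 17x + 213/4
image of x^3: x^3 + (51/2)x^2 + (639/4)x + 2205/8
image of x^4: x^4 + 34x^3 + (639/2)x^2 + (2205/2)x + 24817/16
image of x^5: x^5 + (85/2)x^4 + (1065/2)x^3 + (11025/4)x^2 + (124085/16)x + 269325/32
the matrix is upper triangular; its diagonal is (1, 1, 1, 1, 1, 1)
for a triangular matrix the eigenvalues are the diagonal entries, with algebraic multiplicity their repetition count

λ = 1 (multiplicity 6)


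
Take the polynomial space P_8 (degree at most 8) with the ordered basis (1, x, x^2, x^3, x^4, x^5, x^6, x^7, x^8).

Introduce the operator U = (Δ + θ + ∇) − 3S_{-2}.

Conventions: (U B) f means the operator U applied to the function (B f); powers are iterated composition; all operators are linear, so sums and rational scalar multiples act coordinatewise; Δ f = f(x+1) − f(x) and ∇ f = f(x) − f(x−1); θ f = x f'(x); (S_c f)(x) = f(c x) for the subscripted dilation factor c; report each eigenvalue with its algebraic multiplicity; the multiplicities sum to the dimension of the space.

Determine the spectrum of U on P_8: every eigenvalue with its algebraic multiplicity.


λ = -760 (multiplicity 1), λ = -186 (multiplicity 1), λ = -44 (multiplicity 1), λ = -10 (multiplicity 1), λ = -3 (multiplicity 1), λ = 7 (multiplicity 1), λ = 27 (multiplicity 1), λ = 101 (multiplicity 1), λ = 391 (multiplicity 1)

image of 1: -3
image of x: 7x + 2
image of x^2: -10x^2 + 4x
image of x^3: 27x^3 + 6x^2 + 2
image of x^4: -44x^4 + 8x^3 + 8x
image of x^5: 101x^5 + 10x^4 + 20x^2 + 2
image of x^6: -186x^6 + 12x^5 + 40x^3 + 12x
image of x^7: 391x^7 + 14x^6 + 70x^4 + 42x^2 + 2
image of x^8: -760x^8 + 16x^7 + 112x^5 + 112x^3 + 16x
the matrix is upper triangular; its diagonal is (-3, 7, -10, 27, -44, 101, -186, 391, -760)
for a triangular matrix the eigenvalues are the diagonal entries, with algebraic multiplicity their repetition count


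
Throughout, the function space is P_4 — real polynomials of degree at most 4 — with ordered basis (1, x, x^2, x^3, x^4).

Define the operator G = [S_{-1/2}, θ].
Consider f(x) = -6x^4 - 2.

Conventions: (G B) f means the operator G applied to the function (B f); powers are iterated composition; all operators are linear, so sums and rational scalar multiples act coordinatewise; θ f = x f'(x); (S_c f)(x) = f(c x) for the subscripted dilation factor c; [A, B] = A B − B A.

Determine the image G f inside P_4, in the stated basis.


θ f = -24x^4
S_{-1/2} θ f = -(3/2)x^4
S_{-1/2} f = -(3/8)x^4 - 2
θ S_{-1/2} f = -(3/2)x^4
[S_{-1/2}, θ] f = 0

g(x) = 0


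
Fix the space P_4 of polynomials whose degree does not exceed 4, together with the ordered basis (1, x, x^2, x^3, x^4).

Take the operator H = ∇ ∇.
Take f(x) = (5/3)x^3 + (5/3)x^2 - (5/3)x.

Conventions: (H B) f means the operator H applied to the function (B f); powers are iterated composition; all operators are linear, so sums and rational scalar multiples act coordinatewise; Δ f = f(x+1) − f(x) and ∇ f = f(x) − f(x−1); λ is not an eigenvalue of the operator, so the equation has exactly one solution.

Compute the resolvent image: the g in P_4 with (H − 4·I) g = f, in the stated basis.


write g with unknown coordinates in the stated basis and equate coefficients in (H − 4·I) g = f
solving from the highest basis element down gives g = -(5/12)x^3 - (5/12)x^2 - (5/24)x + 5/12
check: H g = -(5/2)x + 5/3
so H g − 4·g = (5/3)x^3 + (5/3)x^2 - (5/3)x = f ✓

the result is g(x) = -(5/12)x^3 - (5/12)x^2 - (5/24)x + 5/12


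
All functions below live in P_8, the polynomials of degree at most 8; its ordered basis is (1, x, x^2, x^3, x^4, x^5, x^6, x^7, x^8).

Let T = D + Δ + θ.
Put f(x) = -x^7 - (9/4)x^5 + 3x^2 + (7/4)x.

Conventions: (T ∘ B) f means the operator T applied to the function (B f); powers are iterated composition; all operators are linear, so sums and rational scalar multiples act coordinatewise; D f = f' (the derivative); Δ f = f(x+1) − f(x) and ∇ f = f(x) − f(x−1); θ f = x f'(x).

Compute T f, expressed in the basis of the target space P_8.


D f = -7x^6 - (45/4)x^4 + 6x + 7/4
Δ f = -7x^6 - 21x^5 - (185/4)x^4 - (115/2)x^3 - (87/2)x^2 - (49/4)x + 3/2
θ f = -7x^7 - (45/4)x^5 + 6x^2 + (7/4)x
(D + Δ + θ) f = -7x^7 - 14x^6 - (129/4)x^5 - (115/2)x^4 - (115/2)x^3 - (75/2)x^2 - (9/2)x + 13/4

g(x) = -7x^7 - 14x^6 - (129/4)x^5 - (115/2)x^4 - (115/2)x^3 - (75/2)x^2 - (9/2)x + 13/4


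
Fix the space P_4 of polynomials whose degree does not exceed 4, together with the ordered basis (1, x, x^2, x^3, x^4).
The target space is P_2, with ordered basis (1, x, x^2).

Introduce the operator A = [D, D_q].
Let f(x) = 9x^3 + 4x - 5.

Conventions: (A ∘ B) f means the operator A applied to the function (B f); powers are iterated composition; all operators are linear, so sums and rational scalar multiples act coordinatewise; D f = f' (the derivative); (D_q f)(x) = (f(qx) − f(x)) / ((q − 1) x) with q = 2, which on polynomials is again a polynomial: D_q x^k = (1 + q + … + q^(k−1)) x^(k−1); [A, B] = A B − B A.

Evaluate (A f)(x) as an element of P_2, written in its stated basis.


D_q f = 63x^2 + 4
D D_q f = 126x
D f = 27x^2 + 4
D_q D f = 81x
[D, D_q] f = 45x

the image equals g(x) = 45x


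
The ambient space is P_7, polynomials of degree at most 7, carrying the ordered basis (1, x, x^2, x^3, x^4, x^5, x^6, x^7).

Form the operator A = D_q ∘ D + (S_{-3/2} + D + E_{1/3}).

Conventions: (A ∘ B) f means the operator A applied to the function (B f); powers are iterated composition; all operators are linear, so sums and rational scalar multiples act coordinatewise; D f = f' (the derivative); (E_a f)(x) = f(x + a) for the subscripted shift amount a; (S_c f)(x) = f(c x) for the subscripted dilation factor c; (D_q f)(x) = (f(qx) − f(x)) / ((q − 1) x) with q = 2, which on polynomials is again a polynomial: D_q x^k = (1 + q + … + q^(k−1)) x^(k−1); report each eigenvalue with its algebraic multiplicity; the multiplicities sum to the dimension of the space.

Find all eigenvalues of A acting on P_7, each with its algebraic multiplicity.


image of 1: 2
image of x: -(1/2)x + 4/3
image of x^2: (13/4)x^2 + (8/3)x + 19/9
image of x^3: -(19/8)x^3 + 4x^2 + (28/3)x + 1/27
image of x^4: (97/16)x^4 + (16/3)x^3 + (86/3)x^2 + (4/27)x + 1/81
image of x^5: -(211/32)x^5 + (20/3)x^4 + (685/9)x^3 + (10/27)x^2 + (5/81)x + 1/243
image of x^6: (793/64)x^6 + 8x^5 + (563/3)x^4 + (20/27)x^3 + (5/27)x^2 + (2/81)x + 1/729
image of x^7: -(2059/128)x^7 + (28/3)x^6 + (1330/3)x^5 + (35/27)x^4 + (35/81)x^3 + (7/81)x^2 + (7/729)x + 1/2187
the matrix is upper triangular; its diagonal is (2, -1/2, 13/4, -19/8, 97/16, -211/32, 793/64, -2059/128)
for a triangular matrix the eigenvalues are the diagonal entries, with algebraic multiplicity their repetition count

λ = -2059/128 (multiplicity 1), λ = -211/32 (multiplicity 1), λ = -19/8 (multiplicity 1), λ = -1/2 (multiplicity 1), λ = 2 (multiplicity 1), λ = 13/4 (multiplicity 1), λ = 97/16 (multiplicity 1), λ = 793/64 (multiplicity 1)
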